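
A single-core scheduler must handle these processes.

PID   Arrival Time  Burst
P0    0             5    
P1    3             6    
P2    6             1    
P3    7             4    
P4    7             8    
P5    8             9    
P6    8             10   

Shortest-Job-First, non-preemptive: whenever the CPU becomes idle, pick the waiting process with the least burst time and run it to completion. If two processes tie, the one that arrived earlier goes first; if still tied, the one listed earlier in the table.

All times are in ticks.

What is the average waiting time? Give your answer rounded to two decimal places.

Timeline: | P0 0-5 | P1 5-11 | P2 11-12 | P3 12-16 | P4 16-24 | P5 24-33 | P6 33-43 |
Completion: P0=5  P1=11  P2=12  P3=16  P4=24  P5=33  P6=43
Turnaround (C−A): P0=5  P1=8  P2=6  P3=9  P4=17  P5=25  P6=35
Waiting times: P0=0, P1=2, P2=5, P3=5, P4=9, P5=16, P6=25
Average waiting = (0+2+5+5+9+16+25) / 7 = 62/7 = 8.86

8.86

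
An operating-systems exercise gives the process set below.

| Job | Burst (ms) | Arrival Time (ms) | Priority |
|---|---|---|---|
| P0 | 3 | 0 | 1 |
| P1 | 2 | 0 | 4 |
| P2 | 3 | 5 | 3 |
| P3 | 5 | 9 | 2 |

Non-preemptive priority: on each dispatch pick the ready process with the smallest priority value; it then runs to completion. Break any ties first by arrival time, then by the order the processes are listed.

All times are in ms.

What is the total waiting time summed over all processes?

3

Timeline: | P0 0-3 | P1 3-5 | P2 5-8 | idle 8-9 | P3 9-14 |
Completion: P0=3  P1=5  P2=8  P3=14
Waiting = turnaround − burst: P0=0, P1=3, P2=0, P3=0
Total waiting = 0 + 3 + 0 + 0 = 3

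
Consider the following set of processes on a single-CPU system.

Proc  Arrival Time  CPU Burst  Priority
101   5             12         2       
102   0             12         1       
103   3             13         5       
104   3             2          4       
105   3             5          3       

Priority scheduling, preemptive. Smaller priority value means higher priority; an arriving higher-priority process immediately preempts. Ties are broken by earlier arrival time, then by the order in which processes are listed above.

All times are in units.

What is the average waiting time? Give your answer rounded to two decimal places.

Timeline: | 102 0-12 | 101 12-24 | 105 24-29 | 104 29-31 | 103 31-44 |
Completion: 101=24  102=12  103=44  104=31  105=29
Turnaround (C−A): 101=19  102=12  103=41  104=28  105=26
Waiting times: 101=7, 102=0, 103=28, 104=26, 105=21
Average waiting = (7+0+28+26+21) / 5 = 82/5 = 16.40

16.40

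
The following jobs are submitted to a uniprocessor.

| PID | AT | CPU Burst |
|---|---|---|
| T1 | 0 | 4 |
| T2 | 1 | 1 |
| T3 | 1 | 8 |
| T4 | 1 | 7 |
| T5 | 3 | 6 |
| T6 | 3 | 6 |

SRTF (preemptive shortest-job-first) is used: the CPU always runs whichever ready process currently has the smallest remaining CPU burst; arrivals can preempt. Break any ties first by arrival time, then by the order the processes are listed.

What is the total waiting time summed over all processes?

50

Gantt: | T1 0-1 | T2 1-2 | T1 2-5 | T5 5-11 | T6 11-17 | T4 17-24 | T3 24-32 |
Completion: T1=5  T2=2  T3=32  T4=24  T5=11  T6=17
Waiting = turnaround − burst: T1=1, T2=0, T3=23, T4=16, T5=2, T6=8
Total waiting = 1 + 0 + 23 + 16 + 2 + 8 = 50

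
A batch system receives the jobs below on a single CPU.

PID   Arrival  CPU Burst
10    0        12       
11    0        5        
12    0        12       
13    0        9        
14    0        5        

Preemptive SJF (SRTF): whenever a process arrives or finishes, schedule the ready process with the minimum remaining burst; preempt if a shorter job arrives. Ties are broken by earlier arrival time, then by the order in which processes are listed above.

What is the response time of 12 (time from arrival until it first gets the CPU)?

31

Timeline: | 11 0-5 | 14 5-10 | 13 10-19 | 10 19-31 | 12 31-43 |
Completion: 10=31  11=5  12=43  13=19  14=10
Turnaround (C−A): 10=31  11=5  12=43  13=19  14=10
Response(12) = first start − arrival = 31 − 0 = 31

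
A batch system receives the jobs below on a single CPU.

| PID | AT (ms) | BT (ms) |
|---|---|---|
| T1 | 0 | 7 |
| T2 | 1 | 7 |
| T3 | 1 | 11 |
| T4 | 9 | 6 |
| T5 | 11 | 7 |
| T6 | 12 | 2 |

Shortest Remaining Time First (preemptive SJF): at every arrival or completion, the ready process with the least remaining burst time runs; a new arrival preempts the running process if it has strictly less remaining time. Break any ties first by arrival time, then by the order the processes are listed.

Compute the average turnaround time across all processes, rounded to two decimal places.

Gantt: | T1 0-7 | T2 7-14 | T6 14-16 | T4 16-22 | T5 22-29 | T3 29-40 |
Completion: T1=7  T2=14  T3=40  T4=22  T5=29  T6=16
Turnaround (C−A): T1=7  T2=13  T3=39  T4=13  T5=18  T6=4
Turnaround times: T1=7, T2=13, T3=39, T4=13, T5=18, T6=4
Average turnaround = (7+13+39+13+18+4) / 6 = 94/6 = 15.67

15.67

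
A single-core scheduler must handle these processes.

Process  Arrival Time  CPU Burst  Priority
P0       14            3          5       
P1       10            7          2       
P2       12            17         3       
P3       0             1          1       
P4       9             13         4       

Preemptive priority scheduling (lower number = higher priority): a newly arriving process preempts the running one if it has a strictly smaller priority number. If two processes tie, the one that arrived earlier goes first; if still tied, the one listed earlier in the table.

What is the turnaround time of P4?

Gantt: | P3 0-1 | idle 1-9 | P4 9-10 | P1 10-17 | P2 17-34 | P4 34-46 | P0 46-49 |
Completion: P0=49  P1=17  P2=34  P3=1  P4=46
Turnaround(P4) = completion − arrival = 46 − 9 = 37

37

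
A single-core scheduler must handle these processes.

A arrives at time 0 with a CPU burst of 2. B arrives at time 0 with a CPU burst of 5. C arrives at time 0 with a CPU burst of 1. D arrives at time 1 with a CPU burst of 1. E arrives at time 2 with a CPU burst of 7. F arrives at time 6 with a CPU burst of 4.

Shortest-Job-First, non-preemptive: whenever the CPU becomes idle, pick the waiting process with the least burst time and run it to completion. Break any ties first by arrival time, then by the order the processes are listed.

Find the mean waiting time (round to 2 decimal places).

3.33

Gantt: | C 0-1 | D 1-2 | A 2-4 | B 4-9 | F 9-13 | E 13-20 |
Completion: A=4  B=9  C=1  D=2  E=20  F=13
Turnaround (C−A): A=4  B=9  C=1  D=1  E=18  F=7
Waiting times: A=2, B=4, C=0, D=0, E=11, F=3
Average waiting = (2+4+0+0+11+3) / 6 = 20/6 = 3.33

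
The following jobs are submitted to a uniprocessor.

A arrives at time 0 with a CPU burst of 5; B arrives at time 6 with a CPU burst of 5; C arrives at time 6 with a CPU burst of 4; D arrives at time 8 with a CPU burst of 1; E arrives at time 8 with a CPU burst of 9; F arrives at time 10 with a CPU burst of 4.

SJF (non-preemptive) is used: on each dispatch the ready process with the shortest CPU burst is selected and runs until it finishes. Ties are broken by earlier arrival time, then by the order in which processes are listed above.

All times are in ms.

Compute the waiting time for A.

Schedule: | A 0-5 | idle 5-6 | C 6-10 | D 10-11 | F 11-15 | B 15-20 | E 20-29 |
Completion: A=5  B=20  C=10  D=11  E=29  F=15
Waiting(A) = turnaround − burst = 5 − 5 = 0

0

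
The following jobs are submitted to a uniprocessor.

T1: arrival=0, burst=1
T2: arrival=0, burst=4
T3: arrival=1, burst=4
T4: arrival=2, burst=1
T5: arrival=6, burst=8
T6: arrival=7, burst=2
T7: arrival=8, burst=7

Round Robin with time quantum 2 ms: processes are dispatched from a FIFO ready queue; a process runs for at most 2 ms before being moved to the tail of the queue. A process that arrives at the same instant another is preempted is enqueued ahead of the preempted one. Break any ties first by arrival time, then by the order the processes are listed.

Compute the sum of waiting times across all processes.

41

Schedule: | T1 0-1 | T2 1-3 | T3 3-5 | T4 5-6 | T2 6-8 | T3 8-10 | T5 10-12 | T6 12-14 | T7 14-16 | T5 16-18 | T7 18-20 | T5 20-22 | T7 22-24 | T5 24-26 | T7 26-27 |
Completion: T1=1  T2=8  T3=10  T4=6  T5=26  T6=14  T7=27
Waiting = turnaround − burst: T1=0, T2=4, T3=5, T4=3, T5=12, T6=5, T7=12
Total waiting = 0 + 4 + 5 + 3 + 12 + 5 + 12 = 41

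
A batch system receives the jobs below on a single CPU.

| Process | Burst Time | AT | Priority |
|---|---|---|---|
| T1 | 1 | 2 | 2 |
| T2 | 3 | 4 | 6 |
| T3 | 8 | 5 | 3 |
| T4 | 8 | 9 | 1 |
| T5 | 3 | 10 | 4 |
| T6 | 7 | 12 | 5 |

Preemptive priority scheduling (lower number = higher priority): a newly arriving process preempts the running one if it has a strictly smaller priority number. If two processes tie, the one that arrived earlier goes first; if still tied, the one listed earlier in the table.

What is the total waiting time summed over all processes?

Gantt: | idle 0-2 | T1 2-3 | idle 3-4 | T2 4-5 | T3 5-9 | T4 9-17 | T3 17-21 | T5 21-24 | T6 24-31 | T2 31-33 |
Completion: T1=3  T2=33  T3=21  T4=17  T5=24  T6=31
Turnaround (C−A): T1=1  T2=29  T3=16  T4=8  T5=14  T6=19
Waiting = turnaround − burst: T1=0, T2=26, T3=8, T4=0, T5=11, T6=12
Total waiting = 0 + 26 + 8 + 0 + 11 + 12 = 57

57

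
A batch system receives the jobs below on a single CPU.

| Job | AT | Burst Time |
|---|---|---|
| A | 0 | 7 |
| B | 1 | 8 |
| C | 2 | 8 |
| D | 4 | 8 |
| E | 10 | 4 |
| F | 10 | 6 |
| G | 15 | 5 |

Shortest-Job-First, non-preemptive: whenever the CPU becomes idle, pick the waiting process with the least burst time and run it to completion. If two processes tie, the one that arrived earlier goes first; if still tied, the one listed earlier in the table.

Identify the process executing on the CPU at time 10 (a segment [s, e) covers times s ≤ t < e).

Schedule: | A 0-7 | B 7-15 | E 15-19 | G 19-24 | F 24-30 | C 30-38 | D 38-46 |
Completion: A=7  B=15  C=38  D=46  E=19  F=30  G=24
Turnaround (C−A): A=7  B=14  C=36  D=42  E=9  F=20  G=9

B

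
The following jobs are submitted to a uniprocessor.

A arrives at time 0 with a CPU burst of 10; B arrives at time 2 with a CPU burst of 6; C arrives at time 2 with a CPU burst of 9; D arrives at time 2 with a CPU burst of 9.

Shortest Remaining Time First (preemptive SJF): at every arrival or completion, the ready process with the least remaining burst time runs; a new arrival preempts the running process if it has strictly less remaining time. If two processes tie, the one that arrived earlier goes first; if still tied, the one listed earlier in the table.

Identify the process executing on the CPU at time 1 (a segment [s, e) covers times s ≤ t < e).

A

Schedule: | A 0-2 | B 2-8 | A 8-16 | C 16-25 | D 25-34 |
Completion: A=16  B=8  C=25  D=34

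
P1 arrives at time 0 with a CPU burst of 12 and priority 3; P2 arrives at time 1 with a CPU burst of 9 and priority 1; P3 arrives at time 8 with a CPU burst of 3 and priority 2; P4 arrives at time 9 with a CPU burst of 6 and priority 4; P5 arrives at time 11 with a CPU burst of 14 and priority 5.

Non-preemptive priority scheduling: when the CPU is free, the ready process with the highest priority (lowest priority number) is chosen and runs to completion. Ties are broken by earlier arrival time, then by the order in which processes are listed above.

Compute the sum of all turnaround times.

102

Timeline: | P1 0-12 | P2 12-21 | P3 21-24 | P4 24-30 | P5 30-44 |
Completion: P1=12  P2=21  P3=24  P4=30  P5=44
Turnaround (C−A): P1=12  P2=20  P3=16  P4=21  P5=33
Turnaround = completion − arrival: P1=12, P2=20, P3=16, P4=21, P5=33
Total turnaround = 12 + 20 + 16 + 21 + 33 = 102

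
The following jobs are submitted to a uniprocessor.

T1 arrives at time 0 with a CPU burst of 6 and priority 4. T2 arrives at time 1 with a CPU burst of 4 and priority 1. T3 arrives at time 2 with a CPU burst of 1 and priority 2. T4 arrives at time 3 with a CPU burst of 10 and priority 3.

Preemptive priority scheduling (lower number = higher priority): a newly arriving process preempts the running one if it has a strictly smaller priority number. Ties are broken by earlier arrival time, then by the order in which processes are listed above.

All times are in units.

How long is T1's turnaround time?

Timeline: | T1 0-1 | T2 1-5 | T3 5-6 | T4 6-16 | T1 16-21 |
Completion: T1=21  T2=5  T3=6  T4=16
Turnaround (C−A): T1=21  T2=4  T3=4  T4=13
Turnaround(T1) = completion − arrival = 21 − 0 = 21

21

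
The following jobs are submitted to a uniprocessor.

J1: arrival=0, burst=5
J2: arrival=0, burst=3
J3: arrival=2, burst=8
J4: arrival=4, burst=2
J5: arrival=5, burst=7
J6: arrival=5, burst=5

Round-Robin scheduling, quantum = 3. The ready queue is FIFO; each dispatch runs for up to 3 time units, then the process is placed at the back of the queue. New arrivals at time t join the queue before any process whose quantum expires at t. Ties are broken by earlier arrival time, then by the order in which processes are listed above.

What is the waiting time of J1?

Timeline: | J1 0-3 | J2 3-6 | J3 6-9 | J1 9-11 | J4 11-13 | J5 13-16 | J6 16-19 | J3 19-22 | J5 22-25 | J6 25-27 | J3 27-29 | J5 29-30 |
Completion: J1=11  J2=6  J3=29  J4=13  J5=30  J6=27
Turnaround (C−A): J1=11  J2=6  J3=27  J4=9  J5=25  J6=22
Waiting(J1) = turnaround − burst = 11 − 5 = 6

6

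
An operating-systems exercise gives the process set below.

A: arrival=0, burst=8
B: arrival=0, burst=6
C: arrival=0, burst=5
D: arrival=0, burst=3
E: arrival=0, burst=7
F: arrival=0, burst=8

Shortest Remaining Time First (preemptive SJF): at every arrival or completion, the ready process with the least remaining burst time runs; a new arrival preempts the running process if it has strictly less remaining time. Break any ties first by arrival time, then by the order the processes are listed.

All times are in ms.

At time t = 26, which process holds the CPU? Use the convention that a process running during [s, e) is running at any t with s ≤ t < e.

A

Gantt: | D 0-3 | C 3-8 | B 8-14 | E 14-21 | A 21-29 | F 29-37 |
Completion: A=29  B=14  C=8  D=3  E=21  F=37
Turnaround (C−A): A=29  B=14  C=8  D=3  E=21  F=37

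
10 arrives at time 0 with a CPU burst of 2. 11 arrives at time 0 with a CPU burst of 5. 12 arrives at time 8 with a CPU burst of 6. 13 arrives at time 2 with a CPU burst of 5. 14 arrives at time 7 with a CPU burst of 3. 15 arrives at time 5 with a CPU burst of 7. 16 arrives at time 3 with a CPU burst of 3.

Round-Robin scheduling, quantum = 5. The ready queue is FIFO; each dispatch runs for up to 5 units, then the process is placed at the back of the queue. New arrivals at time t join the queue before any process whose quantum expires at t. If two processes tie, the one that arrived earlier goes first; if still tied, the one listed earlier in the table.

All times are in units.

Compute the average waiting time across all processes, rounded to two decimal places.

Gantt: | 10 0-2 | 11 2-7 | 13 7-12 | 16 12-15 | 15 15-20 | 14 20-23 | 12 23-28 | 15 28-30 | 12 30-31 |
Completion: 10=2  11=7  12=31  13=12  14=23  15=30  16=15
Turnaround (C−A): 10=2  11=7  12=23  13=10  14=16  15=25  16=12
Waiting times: 10=0, 11=2, 12=17, 13=5, 14=13, 15=18, 16=9
Average waiting = (0+2+17+5+13+18+9) / 7 = 64/7 = 9.14

9.14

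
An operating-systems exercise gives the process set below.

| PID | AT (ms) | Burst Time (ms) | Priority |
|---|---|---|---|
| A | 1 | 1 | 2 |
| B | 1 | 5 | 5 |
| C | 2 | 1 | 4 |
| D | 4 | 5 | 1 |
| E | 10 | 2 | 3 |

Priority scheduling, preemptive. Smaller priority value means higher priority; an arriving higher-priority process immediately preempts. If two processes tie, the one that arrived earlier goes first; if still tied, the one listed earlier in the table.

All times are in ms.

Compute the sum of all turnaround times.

23

Gantt: | idle 0-1 | A 1-2 | C 2-3 | B 3-4 | D 4-9 | B 9-10 | E 10-12 | B 12-15 |
Completion: A=2  B=15  C=3  D=9  E=12
Turnaround = completion − arrival: A=1, B=14, C=1, D=5, E=2
Total turnaround = 1 + 14 + 1 + 5 + 2 = 23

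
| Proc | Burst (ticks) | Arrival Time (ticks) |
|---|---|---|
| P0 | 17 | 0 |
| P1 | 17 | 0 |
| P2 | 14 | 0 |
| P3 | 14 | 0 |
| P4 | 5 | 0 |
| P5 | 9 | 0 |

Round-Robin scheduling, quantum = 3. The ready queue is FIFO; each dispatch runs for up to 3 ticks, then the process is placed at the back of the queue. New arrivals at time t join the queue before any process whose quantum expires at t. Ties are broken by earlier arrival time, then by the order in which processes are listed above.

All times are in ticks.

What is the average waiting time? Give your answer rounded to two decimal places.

Gantt: | P0 0-3 | P1 3-6 | P2 6-9 | P3 9-12 | P4 12-15 | P5 15-18 | P0 18-21 | P1 21-24 | P2 24-27 | P3 27-30 | P4 30-32 | P5 32-35 | P0 35-38 | P1 38-41 | P2 41-44 | P3 44-47 | P5 47-50 | P0 50-53 | P1 53-56 | P2 56-59 | P3 59-62 | P0 62-65 | P1 65-68 | P2 68-70 | P3 70-72 | P0 72-74 | P1 74-76 |
Completion: P0=74  P1=76  P2=70  P3=72  P4=32  P5=50
Turnaround (C−A): P0=74  P1=76  P2=70  P3=72  P4=32  P5=50
Waiting times: P0=57, P1=59, P2=56, P3=58, P4=27, P5=41
Average waiting = (57+59+56+58+27+41) / 6 = 298/6 = 49.67

49.67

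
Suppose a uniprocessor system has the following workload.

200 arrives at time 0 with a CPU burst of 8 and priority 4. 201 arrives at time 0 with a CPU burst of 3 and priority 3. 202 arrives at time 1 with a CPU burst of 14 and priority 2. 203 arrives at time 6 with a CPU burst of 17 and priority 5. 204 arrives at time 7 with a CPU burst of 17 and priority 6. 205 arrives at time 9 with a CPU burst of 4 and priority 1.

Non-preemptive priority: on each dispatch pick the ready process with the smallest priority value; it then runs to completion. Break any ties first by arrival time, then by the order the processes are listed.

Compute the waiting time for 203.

23

Timeline: | 201 0-3 | 202 3-17 | 205 17-21 | 200 21-29 | 203 29-46 | 204 46-63 |
Completion: 200=29  201=3  202=17  203=46  204=63  205=21
Turnaround (C−A): 200=29  201=3  202=16  203=40  204=56  205=12
Waiting(203) = turnaround − burst = 40 − 17 = 23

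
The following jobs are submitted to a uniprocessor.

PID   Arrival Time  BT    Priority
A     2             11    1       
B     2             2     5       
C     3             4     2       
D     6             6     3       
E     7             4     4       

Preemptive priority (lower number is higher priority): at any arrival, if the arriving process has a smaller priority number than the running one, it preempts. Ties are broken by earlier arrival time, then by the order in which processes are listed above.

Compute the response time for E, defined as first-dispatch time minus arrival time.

16

Schedule: | idle 0-2 | A 2-13 | C 13-17 | D 17-23 | E 23-27 | B 27-29 |
Completion: A=13  B=29  C=17  D=23  E=27
Turnaround (C−A): A=11  B=27  C=14  D=17  E=20
Response(E) = first start − arrival = 23 − 7 = 16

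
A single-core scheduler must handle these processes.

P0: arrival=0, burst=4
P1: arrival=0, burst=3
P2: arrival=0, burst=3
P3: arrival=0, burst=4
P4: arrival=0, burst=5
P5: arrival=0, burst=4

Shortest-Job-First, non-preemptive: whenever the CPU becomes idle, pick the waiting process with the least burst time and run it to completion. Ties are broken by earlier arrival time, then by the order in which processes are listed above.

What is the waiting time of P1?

0

Gantt: | P1 0-3 | P2 3-6 | P0 6-10 | P3 10-14 | P5 14-18 | P4 18-23 |
Completion: P0=10  P1=3  P2=6  P3=14  P4=23  P5=18
Turnaround (C−A): P0=10  P1=3  P2=6  P3=14  P4=23  P5=18
Waiting(P1) = turnaround − burst = 3 − 3 = 0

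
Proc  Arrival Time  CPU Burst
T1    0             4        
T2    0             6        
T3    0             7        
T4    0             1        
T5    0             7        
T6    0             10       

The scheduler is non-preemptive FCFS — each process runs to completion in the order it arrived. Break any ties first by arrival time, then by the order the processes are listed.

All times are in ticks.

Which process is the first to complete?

Schedule: | T1 0-4 | T2 4-10 | T3 10-17 | T4 17-18 | T5 18-25 | T6 25-35 |
Completion: T1=4  T2=10  T3=17  T4=18  T5=25  T6=35
Finish order: T1 → T2 → T3 → T4 → T5 → T6

T1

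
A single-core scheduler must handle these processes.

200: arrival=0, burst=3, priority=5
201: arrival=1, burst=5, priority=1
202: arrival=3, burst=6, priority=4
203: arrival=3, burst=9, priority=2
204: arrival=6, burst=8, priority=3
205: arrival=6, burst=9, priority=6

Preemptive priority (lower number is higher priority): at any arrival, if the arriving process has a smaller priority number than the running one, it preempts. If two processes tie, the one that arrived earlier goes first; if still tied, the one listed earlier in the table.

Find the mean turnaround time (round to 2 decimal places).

20.83

Timeline: | 200 0-1 | 201 1-6 | 203 6-15 | 204 15-23 | 202 23-29 | 200 29-31 | 205 31-40 |
Completion: 200=31  201=6  202=29  203=15  204=23  205=40
Turnaround (C−A): 200=31  201=5  202=26  203=12  204=17  205=34
Turnaround times: 200=31, 201=5, 202=26, 203=12, 204=17, 205=34
Average turnaround = (31+5+26+12+17+34) / 6 = 125/6 = 20.83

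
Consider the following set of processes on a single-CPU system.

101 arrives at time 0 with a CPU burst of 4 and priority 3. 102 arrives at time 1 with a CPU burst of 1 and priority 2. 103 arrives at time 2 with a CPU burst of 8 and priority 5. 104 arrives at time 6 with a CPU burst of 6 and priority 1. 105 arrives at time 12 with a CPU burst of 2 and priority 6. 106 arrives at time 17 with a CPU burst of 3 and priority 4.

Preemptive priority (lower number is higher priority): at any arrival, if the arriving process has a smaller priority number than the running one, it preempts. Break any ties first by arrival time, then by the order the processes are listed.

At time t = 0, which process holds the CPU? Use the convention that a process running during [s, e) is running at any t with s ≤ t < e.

Gantt: | 101 0-1 | 102 1-2 | 101 2-5 | 103 5-6 | 104 6-12 | 103 12-17 | 106 17-20 | 103 20-22 | 105 22-24 |
Completion: 101=5  102=2  103=22  104=12  105=24  106=20
Turnaround (C−A): 101=5  102=1  103=20  104=6  105=12  106=3

101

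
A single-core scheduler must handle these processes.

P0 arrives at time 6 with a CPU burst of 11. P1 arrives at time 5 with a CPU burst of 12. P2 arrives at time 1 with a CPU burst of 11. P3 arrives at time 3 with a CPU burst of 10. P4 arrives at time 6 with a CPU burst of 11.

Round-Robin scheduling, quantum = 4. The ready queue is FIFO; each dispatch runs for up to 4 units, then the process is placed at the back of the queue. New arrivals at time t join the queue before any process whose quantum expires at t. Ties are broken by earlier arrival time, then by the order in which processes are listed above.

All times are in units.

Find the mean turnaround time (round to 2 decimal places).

44.00

Timeline: | idle 0-1 | P2 1-5 | P3 5-9 | P1 9-13 | P2 13-17 | P0 17-21 | P4 21-25 | P3 25-29 | P1 29-33 | P2 33-36 | P0 36-40 | P4 40-44 | P3 44-46 | P1 46-50 | P0 50-53 | P4 53-56 |
Completion: P0=53  P1=50  P2=36  P3=46  P4=56
Turnaround (C−A): P0=47  P1=45  P2=35  P3=43  P4=50
Turnaround times: P0=47, P1=45, P2=35, P3=43, P4=50
Average turnaround = (47+45+35+43+50) / 5 = 220/5 = 44.00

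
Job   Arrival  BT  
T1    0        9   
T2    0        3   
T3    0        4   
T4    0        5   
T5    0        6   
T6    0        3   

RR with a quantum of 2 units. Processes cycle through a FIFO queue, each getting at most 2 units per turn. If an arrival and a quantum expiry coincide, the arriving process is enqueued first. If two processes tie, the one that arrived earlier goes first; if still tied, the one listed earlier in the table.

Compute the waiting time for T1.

Timeline: | T1 0-2 | T2 2-4 | T3 4-6 | T4 6-8 | T5 8-10 | T6 10-12 | T1 12-14 | T2 14-15 | T3 15-17 | T4 17-19 | T5 19-21 | T6 21-22 | T1 22-24 | T4 24-25 | T5 25-27 | T1 27-30 |
Completion: T1=30  T2=15  T3=17  T4=25  T5=27  T6=22
Waiting(T1) = turnaround − burst = 30 − 9 = 21

21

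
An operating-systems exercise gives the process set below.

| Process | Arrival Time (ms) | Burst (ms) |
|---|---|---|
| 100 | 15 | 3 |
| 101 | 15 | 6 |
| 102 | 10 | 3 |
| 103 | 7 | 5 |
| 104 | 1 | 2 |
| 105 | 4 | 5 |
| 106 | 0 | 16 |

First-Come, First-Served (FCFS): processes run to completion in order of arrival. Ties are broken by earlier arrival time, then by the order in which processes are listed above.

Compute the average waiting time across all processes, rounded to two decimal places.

Timeline: | 106 0-16 | 104 16-18 | 105 18-23 | 103 23-28 | 102 28-31 | 100 31-34 | 101 34-40 |
Completion: 100=34  101=40  102=31  103=28  104=18  105=23  106=16
Turnaround (C−A): 100=19  101=25  102=21  103=21  104=17  105=19  106=16
Waiting times: 100=16, 101=19, 102=18, 103=16, 104=15, 105=14, 106=0
Average waiting = (16+19+18+16+15+14+0) / 7 = 98/7 = 14.00

14.00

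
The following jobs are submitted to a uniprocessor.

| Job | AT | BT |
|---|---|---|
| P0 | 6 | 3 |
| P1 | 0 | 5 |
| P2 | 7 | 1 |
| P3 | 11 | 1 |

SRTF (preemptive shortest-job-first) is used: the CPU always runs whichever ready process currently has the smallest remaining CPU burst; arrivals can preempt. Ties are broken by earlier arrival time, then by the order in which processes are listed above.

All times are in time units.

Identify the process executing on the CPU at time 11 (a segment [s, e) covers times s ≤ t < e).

Timeline: | P1 0-5 | idle 5-6 | P0 6-7 | P2 7-8 | P0 8-10 | idle 10-11 | P3 11-12 |
Completion: P0=10  P1=5  P2=8  P3=12

P3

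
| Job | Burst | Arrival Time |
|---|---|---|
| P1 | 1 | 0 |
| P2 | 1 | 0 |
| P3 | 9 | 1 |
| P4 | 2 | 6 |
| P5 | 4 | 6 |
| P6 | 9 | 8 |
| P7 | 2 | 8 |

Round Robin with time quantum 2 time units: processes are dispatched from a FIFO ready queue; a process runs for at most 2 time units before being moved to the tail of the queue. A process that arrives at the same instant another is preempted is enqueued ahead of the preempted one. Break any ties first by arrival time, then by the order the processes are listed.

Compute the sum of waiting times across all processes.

Timeline: | P1 0-1 | P2 1-2 | P3 2-6 | P4 6-8 | P5 8-10 | P3 10-12 | P6 12-14 | P7 14-16 | P5 16-18 | P3 18-20 | P6 20-22 | P3 22-23 | P6 23-28 |
Completion: P1=1  P2=2  P3=23  P4=8  P5=18  P6=28  P7=16
Turnaround (C−A): P1=1  P2=2  P3=22  P4=2  P5=12  P6=20  P7=8
Waiting = turnaround − burst: P1=0, P2=1, P3=13, P4=0, P5=8, P6=11, P7=6
Total waiting = 0 + 1 + 13 + 0 + 8 + 11 + 6 = 39

39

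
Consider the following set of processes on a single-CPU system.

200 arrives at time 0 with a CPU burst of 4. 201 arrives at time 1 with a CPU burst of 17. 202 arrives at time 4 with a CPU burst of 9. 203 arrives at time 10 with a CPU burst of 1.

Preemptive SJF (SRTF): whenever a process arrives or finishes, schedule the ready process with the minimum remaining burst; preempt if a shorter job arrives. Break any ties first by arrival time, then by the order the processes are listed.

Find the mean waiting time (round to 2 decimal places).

3.50

Schedule: | 200 0-4 | 202 4-10 | 203 10-11 | 202 11-14 | 201 14-31 |
Completion: 200=4  201=31  202=14  203=11
Turnaround (C−A): 200=4  201=30  202=10  203=1
Waiting times: 200=0, 201=13, 202=1, 203=0
Average waiting = (0+13+1+0) / 4 = 14/4 = 3.50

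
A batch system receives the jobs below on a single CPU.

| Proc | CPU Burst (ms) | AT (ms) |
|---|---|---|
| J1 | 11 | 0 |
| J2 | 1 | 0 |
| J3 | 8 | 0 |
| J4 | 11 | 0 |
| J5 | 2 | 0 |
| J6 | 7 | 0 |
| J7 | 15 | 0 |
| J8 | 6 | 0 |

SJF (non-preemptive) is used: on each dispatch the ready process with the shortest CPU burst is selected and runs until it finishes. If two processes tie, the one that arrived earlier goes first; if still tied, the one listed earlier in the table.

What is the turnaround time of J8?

9

Schedule: | J2 0-1 | J5 1-3 | J8 3-9 | J6 9-16 | J3 16-24 | J1 24-35 | J4 35-46 | J7 46-61 |
Completion: J1=35  J2=1  J3=24  J4=46  J5=3  J6=16  J7=61  J8=9
Turnaround (C−A): J1=35  J2=1  J3=24  J4=46  J5=3  J6=16  J7=61  J8=9
Turnaround(J8) = completion − arrival = 9 − 0 = 9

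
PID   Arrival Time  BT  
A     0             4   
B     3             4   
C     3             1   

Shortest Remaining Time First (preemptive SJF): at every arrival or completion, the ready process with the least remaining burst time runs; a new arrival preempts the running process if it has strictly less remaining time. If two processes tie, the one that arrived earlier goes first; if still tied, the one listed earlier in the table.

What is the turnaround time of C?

Schedule: | A 0-4 | C 4-5 | B 5-9 |
Completion: A=4  B=9  C=5
Turnaround (C−A): A=4  B=6  C=2
Turnaround(C) = completion − arrival = 5 − 3 = 2

2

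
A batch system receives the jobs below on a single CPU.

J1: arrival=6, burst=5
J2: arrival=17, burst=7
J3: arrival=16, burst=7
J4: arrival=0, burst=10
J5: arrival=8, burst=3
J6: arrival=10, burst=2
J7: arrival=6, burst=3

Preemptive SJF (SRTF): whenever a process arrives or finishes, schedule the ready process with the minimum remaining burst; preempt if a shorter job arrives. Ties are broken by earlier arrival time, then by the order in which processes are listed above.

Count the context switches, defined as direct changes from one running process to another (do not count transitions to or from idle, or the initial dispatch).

7

Timeline: | J4 0-6 | J7 6-9 | J5 9-12 | J6 12-14 | J4 14-18 | J1 18-23 | J3 23-30 | J2 30-37 |
Completion: J1=23  J2=37  J3=30  J4=18  J5=12  J6=14  J7=9
Turnaround (C−A): J1=17  J2=20  J3=14  J4=18  J5=4  J6=4  J7=3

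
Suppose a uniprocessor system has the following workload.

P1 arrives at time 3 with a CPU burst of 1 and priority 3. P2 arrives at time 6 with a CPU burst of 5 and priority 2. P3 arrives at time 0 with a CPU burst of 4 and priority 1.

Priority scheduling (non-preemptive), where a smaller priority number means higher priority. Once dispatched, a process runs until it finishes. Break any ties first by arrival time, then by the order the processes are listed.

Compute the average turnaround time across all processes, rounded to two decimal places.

3.67

Schedule: | P3 0-4 | P1 4-5 | idle 5-6 | P2 6-11 |
Completion: P1=5  P2=11  P3=4
Turnaround times: P1=2, P2=5, P3=4
Average turnaround = (2+5+4) / 3 = 11/3 = 3.67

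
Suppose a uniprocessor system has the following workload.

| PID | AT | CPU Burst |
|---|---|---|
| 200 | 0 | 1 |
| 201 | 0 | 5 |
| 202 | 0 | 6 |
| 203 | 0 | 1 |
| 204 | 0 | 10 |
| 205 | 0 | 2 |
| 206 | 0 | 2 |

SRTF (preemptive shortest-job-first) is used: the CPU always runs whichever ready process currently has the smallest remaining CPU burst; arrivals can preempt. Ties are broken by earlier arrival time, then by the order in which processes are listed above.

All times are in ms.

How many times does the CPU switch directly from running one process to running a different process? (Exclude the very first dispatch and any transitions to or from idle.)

6

Timeline: | 200 0-1 | 203 1-2 | 205 2-4 | 206 4-6 | 201 6-11 | 202 11-17 | 204 17-27 |
Completion: 200=1  201=11  202=17  203=2  204=27  205=4  206=6
Turnaround (C−A): 200=1  201=11  202=17  203=2  204=27  205=4  206=6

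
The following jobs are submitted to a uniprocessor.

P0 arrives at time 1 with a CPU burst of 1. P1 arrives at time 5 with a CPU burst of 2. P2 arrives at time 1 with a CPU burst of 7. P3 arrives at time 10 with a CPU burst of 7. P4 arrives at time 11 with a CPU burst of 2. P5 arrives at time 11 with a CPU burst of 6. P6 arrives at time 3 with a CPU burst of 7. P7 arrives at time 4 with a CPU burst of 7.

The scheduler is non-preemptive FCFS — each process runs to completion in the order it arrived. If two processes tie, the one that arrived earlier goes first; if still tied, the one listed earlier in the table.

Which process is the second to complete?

P2

Timeline: | idle 0-1 | P0 1-2 | P2 2-9 | P6 9-16 | P7 16-23 | P1 23-25 | P3 25-32 | P4 32-34 | P5 34-40 |
Completion: P0=2  P1=25  P2=9  P3=32  P4=34  P5=40  P6=16  P7=23
Finish order: P0 → P2 → P6 → P7 → P1 → P3 → P4 → P5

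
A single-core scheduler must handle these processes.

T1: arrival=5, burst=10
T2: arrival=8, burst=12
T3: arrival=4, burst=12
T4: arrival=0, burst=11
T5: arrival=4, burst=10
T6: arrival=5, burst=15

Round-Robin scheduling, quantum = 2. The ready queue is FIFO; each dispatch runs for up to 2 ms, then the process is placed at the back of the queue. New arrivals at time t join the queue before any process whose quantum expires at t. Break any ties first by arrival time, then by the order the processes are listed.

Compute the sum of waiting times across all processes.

259

Schedule: | T4 0-4 | T3 4-6 | T5 6-8 | T4 8-10 | T1 10-12 | T6 12-14 | T3 14-16 | T2 16-18 | T5 18-20 | T4 20-22 | T1 22-24 | T6 24-26 | T3 26-28 | T2 28-30 | T5 30-32 | T4 32-34 | T1 34-36 | T6 36-38 | T3 38-40 | T2 40-42 | T5 42-44 | T4 44-45 | T1 45-47 | T6 47-49 | T3 49-51 | T2 51-53 | T5 53-55 | T1 55-57 | T6 57-59 | T3 59-61 | T2 61-63 | T6 63-65 | T2 65-67 | T6 67-70 |
Completion: T1=57  T2=67  T3=61  T4=45  T5=55  T6=70
Waiting = turnaround − burst: T1=42, T2=47, T3=45, T4=34, T5=41, T6=50
Total waiting = 42 + 47 + 45 + 34 + 41 + 50 = 259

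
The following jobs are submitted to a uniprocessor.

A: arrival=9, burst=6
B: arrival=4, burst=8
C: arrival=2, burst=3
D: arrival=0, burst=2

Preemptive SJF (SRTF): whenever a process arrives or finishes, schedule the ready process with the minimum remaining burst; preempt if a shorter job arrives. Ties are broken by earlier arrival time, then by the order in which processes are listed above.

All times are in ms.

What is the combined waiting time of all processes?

Gantt: | D 0-2 | C 2-5 | B 5-13 | A 13-19 |
Completion: A=19  B=13  C=5  D=2
Waiting = turnaround − burst: A=4, B=1, C=0, D=0
Total waiting = 4 + 1 + 0 + 0 = 5

5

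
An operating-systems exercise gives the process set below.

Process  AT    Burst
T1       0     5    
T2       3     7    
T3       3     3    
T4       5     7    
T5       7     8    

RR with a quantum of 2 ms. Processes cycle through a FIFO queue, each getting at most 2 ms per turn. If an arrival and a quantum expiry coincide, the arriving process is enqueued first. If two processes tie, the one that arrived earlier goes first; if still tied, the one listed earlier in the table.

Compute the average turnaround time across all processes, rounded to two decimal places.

Gantt: | T1 0-4 | T2 4-6 | T3 6-8 | T1 8-9 | T4 9-11 | T2 11-13 | T5 13-15 | T3 15-16 | T4 16-18 | T2 18-20 | T5 20-22 | T4 22-24 | T2 24-25 | T5 25-27 | T4 27-28 | T5 28-30 |
Completion: T1=9  T2=25  T3=16  T4=28  T5=30
Turnaround times: T1=9, T2=22, T3=13, T4=23, T5=23
Average turnaround = (9+22+13+23+23) / 5 = 90/5 = 18.00

18.00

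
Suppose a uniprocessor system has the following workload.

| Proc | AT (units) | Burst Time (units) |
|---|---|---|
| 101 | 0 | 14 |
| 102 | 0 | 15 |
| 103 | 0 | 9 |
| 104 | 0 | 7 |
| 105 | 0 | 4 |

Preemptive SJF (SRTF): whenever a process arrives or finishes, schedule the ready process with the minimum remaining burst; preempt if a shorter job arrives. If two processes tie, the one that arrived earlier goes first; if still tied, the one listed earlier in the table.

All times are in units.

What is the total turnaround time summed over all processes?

118

Gantt: | 105 0-4 | 104 4-11 | 103 11-20 | 101 20-34 | 102 34-49 |
Completion: 101=34  102=49  103=20  104=11  105=4
Turnaround (C−A): 101=34  102=49  103=20  104=11  105=4
Turnaround = completion − arrival: 101=34, 102=49, 103=20, 104=11, 105=4
Total turnaround = 34 + 49 + 20 + 11 + 4 = 118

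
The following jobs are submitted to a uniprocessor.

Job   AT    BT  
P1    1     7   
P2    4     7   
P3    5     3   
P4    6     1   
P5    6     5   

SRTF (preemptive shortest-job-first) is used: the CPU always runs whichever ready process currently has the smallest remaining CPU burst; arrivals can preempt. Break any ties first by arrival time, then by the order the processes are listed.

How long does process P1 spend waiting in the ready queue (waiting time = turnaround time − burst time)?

Timeline: | idle 0-1 | P1 1-6 | P4 6-7 | P1 7-9 | P3 9-12 | P5 12-17 | P2 17-24 |
Completion: P1=9  P2=24  P3=12  P4=7  P5=17
Waiting(P1) = turnaround − burst = 8 − 7 = 1

1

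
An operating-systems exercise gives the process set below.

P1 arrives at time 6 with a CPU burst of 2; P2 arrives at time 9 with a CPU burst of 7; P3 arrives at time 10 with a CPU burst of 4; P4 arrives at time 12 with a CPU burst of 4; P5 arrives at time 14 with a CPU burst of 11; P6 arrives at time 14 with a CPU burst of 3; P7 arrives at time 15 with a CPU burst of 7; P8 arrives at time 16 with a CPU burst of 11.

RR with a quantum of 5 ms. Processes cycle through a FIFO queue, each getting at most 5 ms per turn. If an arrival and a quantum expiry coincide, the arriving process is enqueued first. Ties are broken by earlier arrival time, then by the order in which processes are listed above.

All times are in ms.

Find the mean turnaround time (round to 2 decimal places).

21.75

Schedule: | idle 0-6 | P1 6-8 | idle 8-9 | P2 9-14 | P3 14-18 | P4 18-22 | P5 22-27 | P6 27-30 | P2 30-32 | P7 32-37 | P8 37-42 | P5 42-47 | P7 47-49 | P8 49-54 | P5 54-55 | P8 55-56 |
Completion: P1=8  P2=32  P3=18  P4=22  P5=55  P6=30  P7=49  P8=56
Turnaround (C−A): P1=2  P2=23  P3=8  P4=10  P5=41  P6=16  P7=34  P8=40
Turnaround times: P1=2, P2=23, P3=8, P4=10, P5=41, P6=16, P7=34, P8=40
Average turnaround = (2+23+8+10+41+16+34+40) / 8 = 174/8 = 21.75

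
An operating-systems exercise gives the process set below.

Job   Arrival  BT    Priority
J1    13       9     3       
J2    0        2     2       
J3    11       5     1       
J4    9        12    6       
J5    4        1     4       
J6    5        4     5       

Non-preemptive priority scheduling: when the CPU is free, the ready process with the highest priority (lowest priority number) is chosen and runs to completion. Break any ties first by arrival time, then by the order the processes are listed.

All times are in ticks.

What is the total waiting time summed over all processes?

23

Schedule: | J2 0-2 | idle 2-4 | J5 4-5 | J6 5-9 | J4 9-21 | J3 21-26 | J1 26-35 |
Completion: J1=35  J2=2  J3=26  J4=21  J5=5  J6=9
Turnaround (C−A): J1=22  J2=2  J3=15  J4=12  J5=1  J6=4
Waiting = turnaround − burst: J1=13, J2=0, J3=10, J4=0, J5=0, J6=0
Total waiting = 13 + 0 + 10 + 0 + 0 + 0 = 23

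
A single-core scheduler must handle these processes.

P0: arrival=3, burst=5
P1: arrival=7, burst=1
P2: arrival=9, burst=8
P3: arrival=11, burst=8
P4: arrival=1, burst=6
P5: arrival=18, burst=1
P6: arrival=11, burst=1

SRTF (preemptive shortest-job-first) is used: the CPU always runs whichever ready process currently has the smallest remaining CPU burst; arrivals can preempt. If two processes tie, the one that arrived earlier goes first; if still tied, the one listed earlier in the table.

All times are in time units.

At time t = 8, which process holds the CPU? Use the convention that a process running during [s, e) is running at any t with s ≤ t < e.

P0

Gantt: | idle 0-1 | P4 1-7 | P1 7-8 | P0 8-11 | P6 11-12 | P0 12-14 | P2 14-18 | P5 18-19 | P2 19-23 | P3 23-31 |
Completion: P0=14  P1=8  P2=23  P3=31  P4=7  P5=19  P6=12
Turnaround (C−A): P0=11  P1=1  P2=14  P3=20  P4=6  P5=1  P6=1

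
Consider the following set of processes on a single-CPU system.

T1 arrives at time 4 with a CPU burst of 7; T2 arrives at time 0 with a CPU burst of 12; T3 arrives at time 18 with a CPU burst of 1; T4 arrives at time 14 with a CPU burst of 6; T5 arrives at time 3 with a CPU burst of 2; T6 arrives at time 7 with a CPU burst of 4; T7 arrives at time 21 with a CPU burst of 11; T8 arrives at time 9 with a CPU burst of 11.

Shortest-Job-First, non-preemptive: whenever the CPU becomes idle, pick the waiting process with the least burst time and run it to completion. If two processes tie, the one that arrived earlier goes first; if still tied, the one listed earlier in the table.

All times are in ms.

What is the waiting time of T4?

5

Schedule: | T2 0-12 | T5 12-14 | T6 14-18 | T3 18-19 | T4 19-25 | T1 25-32 | T8 32-43 | T7 43-54 |
Completion: T1=32  T2=12  T3=19  T4=25  T5=14  T6=18  T7=54  T8=43
Turnaround (C−A): T1=28  T2=12  T3=1  T4=11  T5=11  T6=11  T7=33  T8=34
Waiting(T4) = turnaround − burst = 11 − 6 = 5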